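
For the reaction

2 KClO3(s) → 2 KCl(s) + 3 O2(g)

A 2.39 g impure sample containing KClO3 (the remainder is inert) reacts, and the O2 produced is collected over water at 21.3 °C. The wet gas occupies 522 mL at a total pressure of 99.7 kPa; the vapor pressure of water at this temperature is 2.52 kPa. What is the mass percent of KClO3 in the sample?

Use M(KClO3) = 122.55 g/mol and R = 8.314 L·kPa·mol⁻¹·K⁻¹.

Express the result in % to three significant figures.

70.8 %

P(O2) = 99.7 − 2.52 = 97.18 kPa
n(O2) = PV/RT = (97.18 × 0.5220) / (8.314 × 294.45) = 0.02072 mol
n(KClO3) = (2/3) × 0.02072 = 0.01381 mol
m(KClO3) = 0.01381 × 122.55 = 1.692 g
%KClO3 = 1.692 / 2.39 × 100 = 70.79%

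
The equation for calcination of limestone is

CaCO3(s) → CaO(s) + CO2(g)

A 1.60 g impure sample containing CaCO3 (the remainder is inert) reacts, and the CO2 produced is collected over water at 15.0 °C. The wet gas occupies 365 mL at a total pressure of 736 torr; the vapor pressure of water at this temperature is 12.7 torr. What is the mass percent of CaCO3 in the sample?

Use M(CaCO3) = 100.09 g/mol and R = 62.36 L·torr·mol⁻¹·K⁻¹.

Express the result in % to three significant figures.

P(CO2) = 736 − 12.7 = 723.3 torr
n(CO2) = PV/RT = (723.3 × 0.3650) / (62.36 × 288.15) = 0.01469 mol
n(CaCO3) = (1/1) × 0.01469 = 0.01469 mol
m(CaCO3) = 0.01469 × 100.09 = 1.470 g
%CaCO3 = 1.470 / 1.60 × 100 = 91.88%

91.9 %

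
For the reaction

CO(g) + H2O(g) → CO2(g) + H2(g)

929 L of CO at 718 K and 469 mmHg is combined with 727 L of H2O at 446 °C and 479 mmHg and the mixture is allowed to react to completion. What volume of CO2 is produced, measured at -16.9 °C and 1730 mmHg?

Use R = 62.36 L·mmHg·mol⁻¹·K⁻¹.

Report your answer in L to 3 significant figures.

71.7 L

n(CO) = PV/RT = (469 × 929) / (62.36 × 718) = 9.731 mol
n(H2O) = PV/RT = (479 × 727) / (62.36 × 719.15) = 7.765 mol
For 9.731 mol CO, stoichiometry requires (1/1) × 9.731 = 9.731 mol H2O; 7.765 mol is available, so H2O is limiting.
n(CO2) = (1/1) × 7.765 = 7.765 mol
V(CO2) = nRT/P = 7.765 × 62.36 × 256.25 / 1730 = 71.72 L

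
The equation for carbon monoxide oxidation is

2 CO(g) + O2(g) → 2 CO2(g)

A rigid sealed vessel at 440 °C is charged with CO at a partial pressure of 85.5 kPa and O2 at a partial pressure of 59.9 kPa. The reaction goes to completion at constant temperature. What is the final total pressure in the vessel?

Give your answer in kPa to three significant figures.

103 kPa

With V and T fixed, P_i ∝ n_i, so the mole ratios apply directly to partial pressures at 440 °C.
P(O2) required for 85.5 kPa of CO = (1/2) × 85.5 = 42.75 kPa; available 59.9 kPa, so CO is limiting.
P(O2) remaining = 59.9 − (1/2) × 85.5 = 17.15 kPa
P(gaseous products) = (2)/2 × 85.5 = 85.50 kPa
P_total at 440 °C = 17.15 + 85.50 = 102.7 kPa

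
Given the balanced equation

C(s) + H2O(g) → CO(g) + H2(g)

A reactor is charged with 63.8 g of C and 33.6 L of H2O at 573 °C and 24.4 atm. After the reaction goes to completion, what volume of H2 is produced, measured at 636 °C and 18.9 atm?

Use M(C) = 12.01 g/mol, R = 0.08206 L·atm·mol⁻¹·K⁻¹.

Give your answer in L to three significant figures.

n(C) = 63.8 / 12.01 = 5.312 mol
n(H2O) = PV/RT = (24.4 × 33.6) / (0.08206 × 846.15) = 11.81 mol
For 5.312 mol C, stoichiometry requires (1/1) × 5.312 = 5.312 mol H2O; 11.81 mol is available, so C is limiting.
n(H2) = (1/1) × 5.312 = 5.312 mol
V(H2) = nRT/P = 5.312 × 0.08206 × 909.15 / 18.9 = 20.97 L

21.0 L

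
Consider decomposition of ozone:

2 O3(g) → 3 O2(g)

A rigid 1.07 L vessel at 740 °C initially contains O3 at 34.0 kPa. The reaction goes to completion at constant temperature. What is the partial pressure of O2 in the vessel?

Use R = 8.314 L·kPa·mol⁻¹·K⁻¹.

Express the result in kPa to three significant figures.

51.0 kPa

n(O3)₀ = PV/RT = (34.0 × 1.07) / (8.314 × 1013.15) = 0.004319 mol
n(O2) = (3/2) × 0.004319 = 0.006478 mol
P(O2) = nRT/V = 0.006478 × 8.314 × 1013.15 / 1.07 = 51.00 kPa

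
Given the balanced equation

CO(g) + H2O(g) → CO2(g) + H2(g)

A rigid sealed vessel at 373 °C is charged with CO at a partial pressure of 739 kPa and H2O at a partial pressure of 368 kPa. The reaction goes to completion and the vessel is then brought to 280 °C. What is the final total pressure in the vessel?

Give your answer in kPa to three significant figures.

With V and T fixed, P_i ∝ n_i, so the mole ratios apply directly to partial pressures at 373 °C.
P(H2O) required for 739 kPa of CO = (1/1) × 739 = 739.0 kPa; available 368 kPa, so H2O is limiting.
P(CO) remaining = 739 − (1/1) × 368 = 371.0 kPa
P(gaseous products) = (1+1)/1 × 368 = 736.0 kPa
P_total at 373 °C = 371.0 + 736.0 = 1107 kPa
Scaling to 280 °C: P = 1107 × 553.15/646.15 = 947.7 kPa

948 kPa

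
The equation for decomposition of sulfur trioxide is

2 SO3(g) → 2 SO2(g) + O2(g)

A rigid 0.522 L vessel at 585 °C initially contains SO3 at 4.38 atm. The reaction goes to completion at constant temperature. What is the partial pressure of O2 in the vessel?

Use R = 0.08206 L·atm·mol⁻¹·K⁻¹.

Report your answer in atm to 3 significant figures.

2.19 atm

n(SO3)₀ = PV/RT = (4.38 × 0.522) / (0.08206 × 858.15) = 0.03247 mol
n(O2) = (1/2) × 0.03247 = 0.01623 mol
P(O2) = nRT/V = 0.01623 × 0.08206 × 858.15 / 0.522 = 2.189 atm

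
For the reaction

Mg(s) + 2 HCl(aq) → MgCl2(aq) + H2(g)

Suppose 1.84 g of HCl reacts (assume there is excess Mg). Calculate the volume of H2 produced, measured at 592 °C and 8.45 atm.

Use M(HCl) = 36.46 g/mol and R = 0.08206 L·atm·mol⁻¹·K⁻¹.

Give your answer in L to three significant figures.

n(HCl) = 1.840 / 36.46 = 0.05047 mol
n(H2) = (1/2) × 0.05047 = 0.02524 mol
V = nRT/P = 0.02524 × 0.08206 × 865.15 / 8.45 = 0.2121 L

0.212 L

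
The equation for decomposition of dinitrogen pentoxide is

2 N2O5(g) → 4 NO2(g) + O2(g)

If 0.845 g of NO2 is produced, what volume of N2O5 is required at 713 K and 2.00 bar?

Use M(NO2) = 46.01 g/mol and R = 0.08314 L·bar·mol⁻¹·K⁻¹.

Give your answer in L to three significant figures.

n(NO2) = 0.8450 / 46.01 = 0.01837 mol
n(N2O5) = (2/4) × 0.01837 = 0.009185 mol
V = nRT/P = 0.009185 × 0.08314 × 713 / 2.00 = 0.2722 L

0.272 L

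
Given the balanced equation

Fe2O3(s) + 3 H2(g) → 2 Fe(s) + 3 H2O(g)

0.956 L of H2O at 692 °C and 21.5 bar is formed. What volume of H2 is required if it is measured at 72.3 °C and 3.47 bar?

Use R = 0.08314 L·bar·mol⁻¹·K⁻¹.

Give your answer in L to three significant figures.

n(H2O) = PV/RT = (21.5 × 0.956) / (0.08314 × 965.15) = 0.2561 mol
n(H2) = (3/3) × 0.2561 = 0.2561 mol
V = nRT/P = 0.2561 × 0.08314 × 345.45 / 3.47 = 2.120 L

2.12 L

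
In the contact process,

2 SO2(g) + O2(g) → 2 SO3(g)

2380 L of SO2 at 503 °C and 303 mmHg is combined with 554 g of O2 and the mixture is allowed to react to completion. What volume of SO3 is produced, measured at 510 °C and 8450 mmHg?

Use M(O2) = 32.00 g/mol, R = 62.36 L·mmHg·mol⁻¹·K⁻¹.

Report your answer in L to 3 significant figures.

86.1 L

n(SO2) = PV/RT = (303 × 2380) / (62.36 × 776.15) = 14.90 mol
n(O2) = 554 / 32.00 = 17.31 mol
For 14.90 mol SO2, stoichiometry requires (1/2) × 14.90 = 7.450 mol O2; 17.31 mol is available, so SO2 is limiting.
n(SO3) = (2/2) × 14.90 = 14.90 mol
V(SO3) = nRT/P = 14.90 × 62.36 × 783.15 / 8450 = 86.12 L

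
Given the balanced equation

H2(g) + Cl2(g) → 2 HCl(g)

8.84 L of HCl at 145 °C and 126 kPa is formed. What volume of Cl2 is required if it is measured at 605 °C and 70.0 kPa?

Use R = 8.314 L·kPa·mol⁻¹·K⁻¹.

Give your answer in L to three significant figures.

16.7 L

n(HCl) = PV/RT = (126 × 8.84) / (8.314 × 418.15) = 0.3204 mol
n(Cl2) = (1/2) × 0.3204 = 0.1602 mol
V = nRT/P = 0.1602 × 8.314 × 878.15 / 70.0 = 16.71 L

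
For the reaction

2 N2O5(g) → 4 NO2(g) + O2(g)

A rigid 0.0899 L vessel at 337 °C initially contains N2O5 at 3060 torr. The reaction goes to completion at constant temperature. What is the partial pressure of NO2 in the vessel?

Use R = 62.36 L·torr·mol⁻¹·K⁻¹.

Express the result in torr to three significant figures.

n(N2O5)₀ = PV/RT = (3060 × 0.0899) / (62.36 × 610.15) = 0.007230 mol
n(NO2) = (4/2) × 0.007230 = 0.01446 mol
P(NO2) = nRT/V = 0.01446 × 62.36 × 610.15 / 0.0899 = 6120 torr

6120 torr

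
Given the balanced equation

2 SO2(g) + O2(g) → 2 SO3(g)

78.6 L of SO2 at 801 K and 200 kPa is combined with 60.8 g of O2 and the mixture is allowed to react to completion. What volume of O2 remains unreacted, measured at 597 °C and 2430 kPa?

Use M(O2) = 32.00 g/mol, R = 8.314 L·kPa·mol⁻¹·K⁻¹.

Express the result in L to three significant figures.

n(SO2) = PV/RT = (200 × 78.6) / (8.314 × 801) = 2.361 mol
n(O2) = 60.8 / 32.00 = 1.900 mol
For 2.361 mol SO2, stoichiometry requires (1/2) × 2.361 = 1.181 mol O2; 1.900 mol is available, so SO2 is limiting.
n(O2) consumed = (1/2) × 2.361 = 1.181 mol; remaining = 1.900 − 1.181 = 0.7190 mol
V(O2) = nRT/P = 0.7190 × 8.314 × 870.15 / 2430 = 2.141 L

2.14 L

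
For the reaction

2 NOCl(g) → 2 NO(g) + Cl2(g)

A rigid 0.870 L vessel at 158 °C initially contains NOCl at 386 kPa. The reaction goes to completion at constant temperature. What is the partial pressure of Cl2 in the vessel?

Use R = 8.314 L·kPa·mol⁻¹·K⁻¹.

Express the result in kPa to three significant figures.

193 kPa

n(NOCl)₀ = PV/RT = (386 × 0.870) / (8.314 × 431.15) = 0.09368 mol
n(Cl2) = (1/2) × 0.09368 = 0.04684 mol
P(Cl2) = nRT/V = 0.04684 × 8.314 × 431.15 / 0.870 = 193.0 kPa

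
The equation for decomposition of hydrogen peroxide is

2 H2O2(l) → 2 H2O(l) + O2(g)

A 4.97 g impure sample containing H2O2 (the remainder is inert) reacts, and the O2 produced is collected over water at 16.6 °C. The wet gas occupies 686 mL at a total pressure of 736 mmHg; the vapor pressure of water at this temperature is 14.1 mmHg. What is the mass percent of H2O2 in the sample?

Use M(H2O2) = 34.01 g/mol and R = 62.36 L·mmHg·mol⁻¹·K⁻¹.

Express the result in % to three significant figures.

P(O2) = 736 − 14.1 = 721.9 mmHg
n(O2) = PV/RT = (721.9 × 0.6860) / (62.36 × 289.75) = 0.02741 mol
n(H2O2) = (2/1) × 0.02741 = 0.05482 mol
m(H2O2) = 0.05482 × 34.01 = 1.864 g
%H2O2 = 1.864 / 4.97 × 100 = 37.51%

37.5 %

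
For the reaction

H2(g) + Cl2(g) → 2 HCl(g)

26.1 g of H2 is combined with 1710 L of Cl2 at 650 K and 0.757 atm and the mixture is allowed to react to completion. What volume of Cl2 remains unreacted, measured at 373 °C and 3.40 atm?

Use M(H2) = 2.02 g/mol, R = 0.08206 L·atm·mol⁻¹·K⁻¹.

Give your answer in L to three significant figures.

177 L

n(H2) = 26.1 / 2.02 = 12.92 mol
n(Cl2) = PV/RT = (0.757 × 1710) / (0.08206 × 650) = 24.27 mol
For 12.92 mol H2, stoichiometry requires (1/1) × 12.92 = 12.92 mol Cl2; 24.27 mol is available, so H2 is limiting.
n(Cl2) consumed = (1/1) × 12.92 = 12.92 mol; remaining = 24.27 − 12.92 = 11.35 mol
V(Cl2) = nRT/P = 11.35 × 0.08206 × 646.15 / 3.40 = 177.0 L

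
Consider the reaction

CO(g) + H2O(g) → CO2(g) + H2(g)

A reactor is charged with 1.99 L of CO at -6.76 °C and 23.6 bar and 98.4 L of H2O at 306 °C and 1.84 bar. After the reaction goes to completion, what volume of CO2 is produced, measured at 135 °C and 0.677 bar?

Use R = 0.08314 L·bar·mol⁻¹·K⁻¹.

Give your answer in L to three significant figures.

n(CO) = PV/RT = (23.6 × 1.99) / (0.08314 × 266.39) = 2.120 mol
n(H2O) = PV/RT = (1.84 × 98.4) / (0.08314 × 579.15) = 3.760 mol
For 2.120 mol CO, stoichiometry requires (1/1) × 2.120 = 2.120 mol H2O; 3.760 mol is available, so CO is limiting.
n(CO2) = (1/1) × 2.120 = 2.120 mol
V(CO2) = nRT/P = 2.120 × 0.08314 × 408.15 / 0.677 = 106.3 L

106 L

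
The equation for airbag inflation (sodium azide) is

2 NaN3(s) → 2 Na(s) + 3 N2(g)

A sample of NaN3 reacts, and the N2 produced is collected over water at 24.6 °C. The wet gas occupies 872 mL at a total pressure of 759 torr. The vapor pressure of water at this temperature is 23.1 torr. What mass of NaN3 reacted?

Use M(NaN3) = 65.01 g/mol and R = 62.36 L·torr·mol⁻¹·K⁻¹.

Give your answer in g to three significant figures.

P(N2) = 759 − 23.1 = 735.9 torr
n(N2) = PV/RT = (735.9 × 0.8720) / (62.36 × 297.75) = 0.03456 mol
n(NaN3) = (2/3) × 0.03456 = 0.02304 mol
m(NaN3) = 0.02304 × 65.01 = 1.498 g

1.50 g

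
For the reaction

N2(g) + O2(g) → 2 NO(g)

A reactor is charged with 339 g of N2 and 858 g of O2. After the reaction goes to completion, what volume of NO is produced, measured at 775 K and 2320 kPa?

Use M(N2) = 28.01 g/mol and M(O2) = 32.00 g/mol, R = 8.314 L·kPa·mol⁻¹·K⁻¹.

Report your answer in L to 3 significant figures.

67.2 L

n(N2) = 339 / 28.01 = 12.10 mol
n(O2) = 858 / 32.00 = 26.81 mol
For 12.10 mol N2, stoichiometry requires (1/1) × 12.10 = 12.10 mol O2; 26.81 mol is available, so N2 is limiting.
n(NO) = (2/1) × 12.10 = 24.20 mol
V(NO) = nRT/P = 24.20 × 8.314 × 775 / 2320 = 67.21 L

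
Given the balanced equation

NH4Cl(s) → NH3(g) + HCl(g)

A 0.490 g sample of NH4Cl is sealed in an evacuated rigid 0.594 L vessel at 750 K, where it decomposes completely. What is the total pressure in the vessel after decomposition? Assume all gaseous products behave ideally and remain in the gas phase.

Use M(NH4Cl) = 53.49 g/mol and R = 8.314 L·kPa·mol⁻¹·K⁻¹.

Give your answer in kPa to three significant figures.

n(NH4Cl) = 0.490 / 53.49 = 0.009161 mol
n(gas produced) = (2/1) × 0.009161 = 0.01832 mol
P = nRT/V = 0.01832 × 8.314 × 750 / 0.594 = 192.3 kPa

192 kPa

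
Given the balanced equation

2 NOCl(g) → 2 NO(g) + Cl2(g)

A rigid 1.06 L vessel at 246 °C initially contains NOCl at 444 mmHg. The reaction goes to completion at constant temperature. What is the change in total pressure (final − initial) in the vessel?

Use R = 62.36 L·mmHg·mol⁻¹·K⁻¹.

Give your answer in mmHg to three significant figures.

222 mmHg

At constant T and V, P ∝ n(gas): 2 mol gas → 3 mol gas.
P_final = (3/2) × 444 = 666.0 mmHg; ΔP = 666.0 − 444 = 222.0 mmHg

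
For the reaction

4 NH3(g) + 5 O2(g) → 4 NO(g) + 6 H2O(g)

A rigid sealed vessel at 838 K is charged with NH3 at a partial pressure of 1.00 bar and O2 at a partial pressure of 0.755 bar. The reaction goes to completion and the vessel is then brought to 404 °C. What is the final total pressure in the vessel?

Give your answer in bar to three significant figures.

With V and T fixed, P_i ∝ n_i, so the mole ratios apply directly to partial pressures at 838 K.
P(O2) required for 1.00 bar of NH3 = (5/4) × 1.00 = 1.250 bar; available 0.755 bar, so O2 is limiting.
P(NH3) remaining = 1.00 − (4/5) × 0.755 = 0.3960 bar
P(gaseous products) = (4+6)/5 × 0.755 = 1.510 bar
P_total at 838 K = 0.3960 + 1.510 = 1.906 bar
Scaling to 404 °C: P = 1.906 × 677.15/838 = 1.540 bar

1.54 bar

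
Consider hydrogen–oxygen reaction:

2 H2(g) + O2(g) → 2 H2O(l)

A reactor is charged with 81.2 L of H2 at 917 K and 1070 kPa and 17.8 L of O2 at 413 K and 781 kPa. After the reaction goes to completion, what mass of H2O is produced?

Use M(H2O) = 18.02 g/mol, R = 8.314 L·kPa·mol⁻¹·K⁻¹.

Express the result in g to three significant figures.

n(H2) = PV/RT = (1070 × 81.2) / (8.314 × 917) = 11.40 mol
n(O2) = PV/RT = (781 × 17.8) / (8.314 × 413) = 4.049 mol
For 11.40 mol H2, stoichiometry requires (1/2) × 11.40 = 5.700 mol O2; 4.049 mol is available, so O2 is limiting.
n(H2O) = (2/1) × 4.049 = 8.098 mol
m(H2O) = 8.098 × 18.02 = 145.9 g

146 g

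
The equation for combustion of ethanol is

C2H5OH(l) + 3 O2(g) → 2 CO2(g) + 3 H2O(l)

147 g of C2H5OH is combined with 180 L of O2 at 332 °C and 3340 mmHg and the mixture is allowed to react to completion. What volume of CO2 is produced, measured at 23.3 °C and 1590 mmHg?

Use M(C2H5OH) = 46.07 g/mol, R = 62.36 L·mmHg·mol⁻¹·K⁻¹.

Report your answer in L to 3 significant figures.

n(C2H5OH) = 147 / 46.07 = 3.191 mol
n(O2) = PV/RT = (3340 × 180) / (62.36 × 605.15) = 15.93 mol
For 3.191 mol C2H5OH, stoichiometry requires (3/1) × 3.191 = 9.573 mol O2; 15.93 mol is available, so C2H5OH is limiting.
n(CO2) = (2/1) × 3.191 = 6.382 mol
V(CO2) = nRT/P = 6.382 × 62.36 × 296.45 / 1590 = 74.20 L

74.2 L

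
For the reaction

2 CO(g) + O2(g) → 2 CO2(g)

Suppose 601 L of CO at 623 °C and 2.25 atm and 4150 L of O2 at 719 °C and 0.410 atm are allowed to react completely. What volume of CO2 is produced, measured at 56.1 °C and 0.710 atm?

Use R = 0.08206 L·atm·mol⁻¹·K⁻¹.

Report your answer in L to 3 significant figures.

700 L

n(CO) = PV/RT = (2.25 × 601) / (0.08206 × 896.15) = 18.39 mol
n(O2) = PV/RT = (0.410 × 4150) / (0.08206 × 992.15) = 20.90 mol
For 18.39 mol CO, stoichiometry requires (1/2) × 18.39 = 9.195 mol O2; 20.90 mol is available, so CO is limiting.
n(CO2) = (2/2) × 18.39 = 18.39 mol
V(CO2) = nRT/P = 18.39 × 0.08206 × 329.25 / 0.710 = 699.8 L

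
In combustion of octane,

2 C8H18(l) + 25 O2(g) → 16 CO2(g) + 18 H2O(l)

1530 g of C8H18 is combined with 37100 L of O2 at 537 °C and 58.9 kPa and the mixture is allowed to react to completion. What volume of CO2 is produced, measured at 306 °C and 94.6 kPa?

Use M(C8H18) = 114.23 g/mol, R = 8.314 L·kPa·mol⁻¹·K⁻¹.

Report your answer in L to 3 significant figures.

n(C8H18) = 1530 / 114.23 = 13.39 mol
n(O2) = PV/RT = (58.9 × 37100) / (8.314 × 810.15) = 324.4 mol
For 13.39 mol C8H18, stoichiometry requires (25/2) × 13.39 = 167.4 mol O2; 324.4 mol is available, so C8H18 is limiting.
n(CO2) = (16/2) × 13.39 = 107.1 mol
V(CO2) = nRT/P = 107.1 × 8.314 × 579.15 / 94.6 = 5451 L

5450 L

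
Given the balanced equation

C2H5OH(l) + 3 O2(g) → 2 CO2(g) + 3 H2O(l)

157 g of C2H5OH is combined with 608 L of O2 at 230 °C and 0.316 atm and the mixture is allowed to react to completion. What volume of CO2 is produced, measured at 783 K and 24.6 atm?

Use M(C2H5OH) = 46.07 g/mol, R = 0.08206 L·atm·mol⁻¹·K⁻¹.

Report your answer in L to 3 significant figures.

n(C2H5OH) = 157 / 46.07 = 3.408 mol
n(O2) = PV/RT = (0.316 × 608) / (0.08206 × 503.15) = 4.653 mol
For 3.408 mol C2H5OH, stoichiometry requires (3/1) × 3.408 = 10.22 mol O2; 4.653 mol is available, so O2 is limiting.
n(CO2) = (2/3) × 4.653 = 3.102 mol
V(CO2) = nRT/P = 3.102 × 0.08206 × 783 / 24.6 = 8.102 L

8.10 L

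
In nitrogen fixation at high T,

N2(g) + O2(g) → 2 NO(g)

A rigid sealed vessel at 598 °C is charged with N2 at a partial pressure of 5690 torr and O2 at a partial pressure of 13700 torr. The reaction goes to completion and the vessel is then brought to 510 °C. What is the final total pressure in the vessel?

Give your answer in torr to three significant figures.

17400 torr

With V and T fixed, P_i ∝ n_i, so the mole ratios apply directly to partial pressures at 598 °C.
P(O2) required for 5690 torr of N2 = (1/1) × 5690 = 5690 torr; available 13700 torr, so N2 is limiting.
P(O2) remaining = 13700 − (1/1) × 5690 = 8010 torr
P(gaseous products) = (2)/1 × 5690 = 11380 torr
P_total at 598 °C = 8010 + 11380 = 19390 torr
Scaling to 510 °C: P = 19390 × 783.15/871.15 = 17430 torr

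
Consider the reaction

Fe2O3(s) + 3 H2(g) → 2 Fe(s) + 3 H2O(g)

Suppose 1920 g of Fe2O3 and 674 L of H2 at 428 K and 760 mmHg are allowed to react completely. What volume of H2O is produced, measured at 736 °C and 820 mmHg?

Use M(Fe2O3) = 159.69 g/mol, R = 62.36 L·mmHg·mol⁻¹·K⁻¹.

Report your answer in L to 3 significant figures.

n(Fe2O3) = 1920 / 159.69 = 12.02 mol
n(H2) = PV/RT = (760 × 674) / (62.36 × 428) = 19.19 mol
For 12.02 mol Fe2O3, stoichiometry requires (3/1) × 12.02 = 36.06 mol H2; 19.19 mol is available, so H2 is limiting.
n(H2O) = (3/3) × 19.19 = 19.19 mol
V(H2O) = nRT/P = 19.19 × 62.36 × 1009.15 / 820 = 1473 L

1470 L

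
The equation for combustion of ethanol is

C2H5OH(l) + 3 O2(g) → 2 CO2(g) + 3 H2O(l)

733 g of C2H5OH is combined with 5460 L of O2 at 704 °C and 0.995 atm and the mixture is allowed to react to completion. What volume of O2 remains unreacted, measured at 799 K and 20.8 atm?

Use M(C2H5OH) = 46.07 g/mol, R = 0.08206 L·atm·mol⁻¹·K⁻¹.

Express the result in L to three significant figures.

n(C2H5OH) = 733 / 46.07 = 15.91 mol
n(O2) = PV/RT = (0.995 × 5460) / (0.08206 × 977.15) = 67.75 mol
For 15.91 mol C2H5OH, stoichiometry requires (3/1) × 15.91 = 47.73 mol O2; 67.75 mol is available, so C2H5OH is limiting.
n(O2) consumed = (3/1) × 15.91 = 47.73 mol; remaining = 67.75 − 47.73 = 20.02 mol
V(O2) = nRT/P = 20.02 × 0.08206 × 799 / 20.8 = 63.11 L

63.1 L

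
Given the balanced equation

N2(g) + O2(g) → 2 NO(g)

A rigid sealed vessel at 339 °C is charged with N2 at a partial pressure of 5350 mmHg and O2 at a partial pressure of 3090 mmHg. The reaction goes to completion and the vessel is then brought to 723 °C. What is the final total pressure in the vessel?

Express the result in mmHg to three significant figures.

13700 mmHg

At constant V, partial pressures at 339 °C are proportional to moles, so apply stoichiometry directly to pressures.
P(O2) required for 5350 mmHg of N2 = (1/1) × 5350 = 5350 mmHg; available 3090 mmHg, so O2 is limiting.
P(N2) remaining = 5350 − (1/1) × 3090 = 2260 mmHg
P(gaseous products) = (2)/1 × 3090 = 6180 mmHg
P_total at 339 °C = 2260 + 6180 = 8440 mmHg
Scaling to 723 °C: P = 8440 × 996.15/612.15 = 13730 mmHg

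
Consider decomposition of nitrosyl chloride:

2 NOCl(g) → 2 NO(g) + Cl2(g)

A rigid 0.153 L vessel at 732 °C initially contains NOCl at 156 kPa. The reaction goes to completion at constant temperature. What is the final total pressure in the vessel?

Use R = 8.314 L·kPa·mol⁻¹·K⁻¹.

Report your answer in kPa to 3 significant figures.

234 kPa

Since T and V are fixed, P_final/P_initial = n_final/n_initial = 3/2.
P_final = (3/2) × 156 = 234.0 kPa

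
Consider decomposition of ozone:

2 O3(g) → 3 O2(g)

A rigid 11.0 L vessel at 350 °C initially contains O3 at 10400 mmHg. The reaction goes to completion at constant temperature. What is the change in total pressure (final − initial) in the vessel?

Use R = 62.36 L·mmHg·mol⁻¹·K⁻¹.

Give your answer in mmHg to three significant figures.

5200 mmHg

Since T and V are fixed, P_final/P_initial = n_final/n_initial = 3/2.
P_final = (3/2) × 10400 = 15600 mmHg; ΔP = 15600 − 10400 = 5200 mmHg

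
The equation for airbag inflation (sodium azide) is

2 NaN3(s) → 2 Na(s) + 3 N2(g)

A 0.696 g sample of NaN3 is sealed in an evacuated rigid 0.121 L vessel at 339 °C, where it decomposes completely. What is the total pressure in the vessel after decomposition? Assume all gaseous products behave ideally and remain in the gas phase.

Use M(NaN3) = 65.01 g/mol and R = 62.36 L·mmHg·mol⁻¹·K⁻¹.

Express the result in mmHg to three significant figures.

5070 mmHg

n(NaN3) = 0.696 / 65.01 = 0.01071 mol
n(gas produced) = (3/2) × 0.01071 = 0.01607 mol
P = nRT/V = 0.01607 × 62.36 × 612.15 / 0.121 = 5070 mmHg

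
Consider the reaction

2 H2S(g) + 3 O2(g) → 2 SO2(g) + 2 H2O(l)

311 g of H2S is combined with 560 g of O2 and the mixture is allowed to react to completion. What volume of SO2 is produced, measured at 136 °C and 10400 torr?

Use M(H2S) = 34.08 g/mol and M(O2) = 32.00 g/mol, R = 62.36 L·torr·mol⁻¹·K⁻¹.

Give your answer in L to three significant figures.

22.4 L

n(H2S) = 311 / 34.08 = 9.126 mol
n(O2) = 560 / 32.00 = 17.50 mol
For 9.126 mol H2S, stoichiometry requires (3/2) × 9.126 = 13.69 mol O2; 17.50 mol is available, so H2S is limiting.
n(SO2) = (2/2) × 9.126 = 9.126 mol
V(SO2) = nRT/P = 9.126 × 62.36 × 409.15 / 10400 = 22.39 L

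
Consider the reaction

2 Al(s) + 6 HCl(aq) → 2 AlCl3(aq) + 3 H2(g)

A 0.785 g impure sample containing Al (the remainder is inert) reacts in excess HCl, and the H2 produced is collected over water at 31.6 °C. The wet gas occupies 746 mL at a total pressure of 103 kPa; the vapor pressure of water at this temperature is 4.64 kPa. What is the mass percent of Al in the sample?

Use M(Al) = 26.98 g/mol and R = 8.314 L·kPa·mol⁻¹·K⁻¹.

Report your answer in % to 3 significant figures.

66.4 %

P(H2) = 103 − 4.64 = 98.36 kPa
n(H2) = PV/RT = (98.36 × 0.7460) / (8.314 × 304.75) = 0.02896 mol
n(Al) = (2/3) × 0.02896 = 0.01931 mol
m(Al) = 0.01931 × 26.98 = 0.5210 g
%Al = 0.5210 / 0.785 × 100 = 66.37%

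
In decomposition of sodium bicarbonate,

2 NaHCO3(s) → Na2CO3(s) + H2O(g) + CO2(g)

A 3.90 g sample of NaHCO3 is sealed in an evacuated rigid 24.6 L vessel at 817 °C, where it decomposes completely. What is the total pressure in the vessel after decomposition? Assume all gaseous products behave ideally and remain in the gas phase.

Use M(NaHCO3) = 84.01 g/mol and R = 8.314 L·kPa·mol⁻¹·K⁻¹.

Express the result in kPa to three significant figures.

17.1 kPa

n(NaHCO3) = 3.90 / 84.01 = 0.04642 mol
n(gas produced) = (2/2) × 0.04642 = 0.04642 mol
P = nRT/V = 0.04642 × 8.314 × 1090.15 / 24.6 = 17.10 kPa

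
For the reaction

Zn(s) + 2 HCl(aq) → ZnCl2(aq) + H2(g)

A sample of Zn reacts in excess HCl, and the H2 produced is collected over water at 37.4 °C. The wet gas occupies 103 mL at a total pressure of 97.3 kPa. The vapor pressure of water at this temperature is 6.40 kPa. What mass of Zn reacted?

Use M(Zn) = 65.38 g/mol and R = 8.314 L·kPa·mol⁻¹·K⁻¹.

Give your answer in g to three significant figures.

P(H2) = 97.3 − 6.40 = 90.90 kPa
n(H2) = PV/RT = (90.90 × 0.1030) / (8.314 × 310.55) = 0.003626 mol
n(Zn) = (1/1) × 0.003626 = 0.003626 mol
m(Zn) = 0.003626 × 65.38 = 0.2371 g

0.237 g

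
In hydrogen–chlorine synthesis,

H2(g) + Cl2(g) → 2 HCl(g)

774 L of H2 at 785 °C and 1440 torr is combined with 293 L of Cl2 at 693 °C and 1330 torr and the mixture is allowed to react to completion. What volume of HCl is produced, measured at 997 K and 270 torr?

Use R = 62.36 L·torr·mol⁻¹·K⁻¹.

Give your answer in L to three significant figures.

n(H2) = PV/RT = (1440 × 774) / (62.36 × 1058.15) = 16.89 mol
n(Cl2) = PV/RT = (1330 × 293) / (62.36 × 966.15) = 6.468 mol
For 16.89 mol H2, stoichiometry requires (1/1) × 16.89 = 16.89 mol Cl2; 6.468 mol is available, so Cl2 is limiting.
n(HCl) = (2/1) × 6.468 = 12.94 mol
V(HCl) = nRT/P = 12.94 × 62.36 × 997 / 270 = 2980 L

2980 L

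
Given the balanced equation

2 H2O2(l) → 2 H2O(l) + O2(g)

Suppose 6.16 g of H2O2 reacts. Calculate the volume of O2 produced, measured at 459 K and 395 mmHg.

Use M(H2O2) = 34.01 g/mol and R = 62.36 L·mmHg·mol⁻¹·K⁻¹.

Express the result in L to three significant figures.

6.56 L

n(H2O2) = 6.160 / 34.01 = 0.1811 mol
n(O2) = (1/2) × 0.1811 = 0.09055 mol
V = nRT/P = 0.09055 × 62.36 × 459 / 395 = 6.562 L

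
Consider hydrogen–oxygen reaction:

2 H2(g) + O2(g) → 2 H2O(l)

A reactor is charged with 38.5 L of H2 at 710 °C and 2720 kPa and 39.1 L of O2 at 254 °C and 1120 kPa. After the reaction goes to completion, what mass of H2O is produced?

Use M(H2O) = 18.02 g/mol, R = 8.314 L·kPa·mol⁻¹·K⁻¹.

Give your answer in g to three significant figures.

n(H2) = PV/RT = (2720 × 38.5) / (8.314 × 983.15) = 12.81 mol
n(O2) = PV/RT = (1120 × 39.1) / (8.314 × 527.15) = 9.992 mol
For 12.81 mol H2, stoichiometry requires (1/2) × 12.81 = 6.405 mol O2; 9.992 mol is available, so H2 is limiting.
n(H2O) = (2/2) × 12.81 = 12.81 mol
m(H2O) = 12.81 × 18.02 = 230.8 g

231 g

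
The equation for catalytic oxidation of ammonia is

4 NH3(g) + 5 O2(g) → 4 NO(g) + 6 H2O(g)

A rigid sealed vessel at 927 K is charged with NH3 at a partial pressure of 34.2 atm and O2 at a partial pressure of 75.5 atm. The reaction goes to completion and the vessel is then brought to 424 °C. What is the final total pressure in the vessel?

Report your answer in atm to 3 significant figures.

Because the vessel is rigid and T is held at 927 K, work the stoichiometry in partial pressures (P_i = n_iRT/V).
P(O2) required for 34.2 atm of NH3 = (5/4) × 34.2 = 42.75 atm; available 75.5 atm, so NH3 is limiting.
P(O2) remaining = 75.5 − (5/4) × 34.2 = 32.75 atm
P(gaseous products) = (4+6)/4 × 34.2 = 85.50 atm
P_total at 927 K = 32.75 + 85.50 = 118.2 atm
Scaling to 424 °C: P = 118.2 × 697.15/927 = 88.89 atm

88.9 atm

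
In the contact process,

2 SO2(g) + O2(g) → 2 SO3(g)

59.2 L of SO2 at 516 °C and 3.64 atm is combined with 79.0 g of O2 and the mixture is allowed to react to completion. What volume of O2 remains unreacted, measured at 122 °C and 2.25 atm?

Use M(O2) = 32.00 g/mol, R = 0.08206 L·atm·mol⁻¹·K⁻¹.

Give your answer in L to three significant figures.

11.6 L

n(SO2) = PV/RT = (3.64 × 59.2) / (0.08206 × 789.15) = 3.328 mol
n(O2) = 79.0 / 32.00 = 2.469 mol
For 3.328 mol SO2, stoichiometry requires (1/2) × 3.328 = 1.664 mol O2; 2.469 mol is available, so SO2 is limiting.
n(O2) consumed = (1/2) × 3.328 = 1.664 mol; remaining = 2.469 − 1.664 = 0.8050 mol
V(O2) = nRT/P = 0.8050 × 0.08206 × 395.15 / 2.25 = 11.60 L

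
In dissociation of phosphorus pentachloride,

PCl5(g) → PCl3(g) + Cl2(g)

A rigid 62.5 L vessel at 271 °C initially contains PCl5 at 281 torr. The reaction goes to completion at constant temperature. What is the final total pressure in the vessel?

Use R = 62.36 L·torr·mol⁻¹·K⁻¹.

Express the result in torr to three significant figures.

562 torr

Rigid vessel, constant T ⇒ P scales with total gas moles (1 → 2).
P_final = (2/1) × 281 = 562.0 torr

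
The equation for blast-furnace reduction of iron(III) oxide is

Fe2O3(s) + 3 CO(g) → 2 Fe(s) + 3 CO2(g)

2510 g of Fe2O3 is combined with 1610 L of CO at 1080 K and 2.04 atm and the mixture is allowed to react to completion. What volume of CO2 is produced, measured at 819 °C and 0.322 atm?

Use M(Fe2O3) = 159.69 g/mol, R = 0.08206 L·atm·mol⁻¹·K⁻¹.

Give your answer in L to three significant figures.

n(Fe2O3) = 2510 / 159.69 = 15.72 mol
n(CO) = PV/RT = (2.04 × 1610) / (0.08206 × 1080) = 37.06 mol
For 15.72 mol Fe2O3, stoichiometry requires (3/1) × 15.72 = 47.16 mol CO; 37.06 mol is available, so CO is limiting.
n(CO2) = (3/3) × 37.06 = 37.06 mol
V(CO2) = nRT/P = 37.06 × 0.08206 × 1092.15 / 0.322 = 10310 L

10300 L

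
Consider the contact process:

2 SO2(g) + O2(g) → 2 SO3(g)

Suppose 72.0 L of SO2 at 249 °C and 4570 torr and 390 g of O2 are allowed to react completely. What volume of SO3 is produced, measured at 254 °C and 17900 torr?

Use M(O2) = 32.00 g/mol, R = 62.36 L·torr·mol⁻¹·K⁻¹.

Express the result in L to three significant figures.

n(SO2) = PV/RT = (4570 × 72.0) / (62.36 × 522.15) = 10.11 mol
n(O2) = 390 / 32.00 = 12.19 mol
For 10.11 mol SO2, stoichiometry requires (1/2) × 10.11 = 5.055 mol O2; 12.19 mol is available, so SO2 is limiting.
n(SO3) = (2/2) × 10.11 = 10.11 mol
V(SO3) = nRT/P = 10.11 × 62.36 × 527.15 / 17900 = 18.57 L

18.6 L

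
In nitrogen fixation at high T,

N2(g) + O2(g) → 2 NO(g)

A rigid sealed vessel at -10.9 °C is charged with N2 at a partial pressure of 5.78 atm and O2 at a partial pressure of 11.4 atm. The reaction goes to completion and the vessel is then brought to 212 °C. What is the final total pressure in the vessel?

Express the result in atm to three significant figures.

31.8 atm

Because the vessel is rigid and T is held at -10.9 °C, work the stoichiometry in partial pressures (P_i = n_iRT/V).
P(O2) required for 5.78 atm of N2 = (1/1) × 5.78 = 5.780 atm; available 11.4 atm, so N2 is limiting.
P(O2) remaining = 11.4 − (1/1) × 5.78 = 5.620 atm
P(gaseous products) = (2)/1 × 5.78 = 11.56 atm
P_total at -10.9 °C = 5.620 + 11.56 = 17.18 atm
Scaling to 212 °C: P = 17.18 × 485.15/262.25 = 31.78 atm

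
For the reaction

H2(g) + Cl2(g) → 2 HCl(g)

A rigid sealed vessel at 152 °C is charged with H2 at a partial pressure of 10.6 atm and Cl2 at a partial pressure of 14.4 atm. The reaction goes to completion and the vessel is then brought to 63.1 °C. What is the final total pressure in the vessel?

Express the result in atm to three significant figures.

19.8 atm

With V and T fixed, P_i ∝ n_i, so the mole ratios apply directly to partial pressures at 152 °C.
P(Cl2) required for 10.6 atm of H2 = (1/1) × 10.6 = 10.60 atm; available 14.4 atm, so H2 is limiting.
P(Cl2) remaining = 14.4 − (1/1) × 10.6 = 3.800 atm
P(gaseous products) = (2)/1 × 10.6 = 21.20 atm
P_total at 152 °C = 3.800 + 21.20 = 25.00 atm
Scaling to 63.1 °C: P = 25.00 × 336.25/425.15 = 19.77 atm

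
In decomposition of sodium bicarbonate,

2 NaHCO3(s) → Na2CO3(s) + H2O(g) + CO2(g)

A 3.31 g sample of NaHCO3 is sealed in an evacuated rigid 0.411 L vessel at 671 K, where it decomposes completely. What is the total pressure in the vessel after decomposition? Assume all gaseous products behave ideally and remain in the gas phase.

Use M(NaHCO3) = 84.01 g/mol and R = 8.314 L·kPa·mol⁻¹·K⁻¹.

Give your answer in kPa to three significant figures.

535 kPa

n(NaHCO3) = 3.31 / 84.01 = 0.03940 mol
n(gas produced) = (2/2) × 0.03940 = 0.03940 mol
P = nRT/V = 0.03940 × 8.314 × 671 / 0.411 = 534.8 kPa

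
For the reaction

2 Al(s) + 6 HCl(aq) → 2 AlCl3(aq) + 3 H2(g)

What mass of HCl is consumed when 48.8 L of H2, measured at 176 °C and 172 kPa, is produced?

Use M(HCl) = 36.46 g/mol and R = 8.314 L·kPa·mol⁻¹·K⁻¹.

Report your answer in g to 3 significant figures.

164 g

n(H2) = PV/RT = (172 × 48.8) / (8.314 × 449.15) = 2.248 mol
n(HCl) = (6/3) × 2.248 = 4.496 mol
m(HCl) = 4.496 × 36.46 = 163.9 g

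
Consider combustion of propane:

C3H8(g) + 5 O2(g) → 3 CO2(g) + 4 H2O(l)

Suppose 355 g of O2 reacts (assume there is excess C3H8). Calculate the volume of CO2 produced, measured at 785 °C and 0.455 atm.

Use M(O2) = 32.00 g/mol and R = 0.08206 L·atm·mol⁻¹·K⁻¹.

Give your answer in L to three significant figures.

1270 L

n(O2) = 355.0 / 32.00 = 11.09 mol
n(CO2) = (3/5) × 11.09 = 6.654 mol
V = nRT/P = 6.654 × 0.08206 × 1058.15 / 0.455 = 1270 L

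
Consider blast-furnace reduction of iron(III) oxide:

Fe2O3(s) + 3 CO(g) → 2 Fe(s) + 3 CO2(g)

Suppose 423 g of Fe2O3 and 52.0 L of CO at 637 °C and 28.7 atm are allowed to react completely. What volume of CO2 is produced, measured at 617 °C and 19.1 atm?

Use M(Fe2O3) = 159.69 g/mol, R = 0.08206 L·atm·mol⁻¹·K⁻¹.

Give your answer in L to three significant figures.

n(Fe2O3) = 423 / 159.69 = 2.649 mol
n(CO) = PV/RT = (28.7 × 52.0) / (0.08206 × 910.15) = 19.98 mol
For 2.649 mol Fe2O3, stoichiometry requires (3/1) × 2.649 = 7.947 mol CO; 19.98 mol is available, so Fe2O3 is limiting.
n(CO2) = (3/1) × 2.649 = 7.947 mol
V(CO2) = nRT/P = 7.947 × 0.08206 × 890.15 / 19.1 = 30.39 L

30.4 L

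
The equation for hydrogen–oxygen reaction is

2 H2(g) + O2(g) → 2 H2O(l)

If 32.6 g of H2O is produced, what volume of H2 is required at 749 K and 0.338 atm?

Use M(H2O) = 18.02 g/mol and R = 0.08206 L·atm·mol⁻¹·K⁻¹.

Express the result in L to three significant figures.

n(H2O) = 32.60 / 18.02 = 1.809 mol
n(H2) = (2/2) × 1.809 = 1.809 mol
V = nRT/P = 1.809 × 0.08206 × 749 / 0.338 = 329.0 L

329 L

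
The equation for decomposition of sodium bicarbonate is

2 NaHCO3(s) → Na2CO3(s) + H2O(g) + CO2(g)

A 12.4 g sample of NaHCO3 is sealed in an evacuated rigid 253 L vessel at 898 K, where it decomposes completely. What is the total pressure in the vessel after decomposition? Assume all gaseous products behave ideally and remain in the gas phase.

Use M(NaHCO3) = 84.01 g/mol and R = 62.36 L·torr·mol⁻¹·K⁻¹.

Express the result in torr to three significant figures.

32.7 torr

n(NaHCO3) = 12.4 / 84.01 = 0.1476 mol
n(gas produced) = (2/2) × 0.1476 = 0.1476 mol
P = nRT/V = 0.1476 × 62.36 × 898 / 253 = 32.67 torr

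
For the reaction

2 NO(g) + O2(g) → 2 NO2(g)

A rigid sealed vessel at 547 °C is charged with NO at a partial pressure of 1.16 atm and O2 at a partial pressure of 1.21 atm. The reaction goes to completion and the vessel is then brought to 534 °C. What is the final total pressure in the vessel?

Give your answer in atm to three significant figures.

1.76 atm

With V and T fixed, P_i ∝ n_i, so the mole ratios apply directly to partial pressures at 547 °C.
P(O2) required for 1.16 atm of NO = (1/2) × 1.16 = 0.5800 atm; available 1.21 atm, so NO is limiting.
P(O2) remaining = 1.21 − (1/2) × 1.16 = 0.6300 atm
P(gaseous products) = (2)/2 × 1.16 = 1.160 atm
P_total at 547 °C = 0.6300 + 1.160 = 1.790 atm
Scaling to 534 °C: P = 1.790 × 807.15/820.15 = 1.762 atm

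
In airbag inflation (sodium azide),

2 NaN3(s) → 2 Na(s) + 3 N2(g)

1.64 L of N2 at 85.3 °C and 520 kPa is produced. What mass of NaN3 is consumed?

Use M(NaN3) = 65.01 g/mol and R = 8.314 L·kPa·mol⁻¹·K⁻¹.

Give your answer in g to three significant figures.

n(N2) = PV/RT = (520 × 1.64) / (8.314 × 358.45) = 0.2862 mol
n(NaN3) = (2/3) × 0.2862 = 0.1908 mol
m(NaN3) = 0.1908 × 65.01 = 12.40 g

12.4 g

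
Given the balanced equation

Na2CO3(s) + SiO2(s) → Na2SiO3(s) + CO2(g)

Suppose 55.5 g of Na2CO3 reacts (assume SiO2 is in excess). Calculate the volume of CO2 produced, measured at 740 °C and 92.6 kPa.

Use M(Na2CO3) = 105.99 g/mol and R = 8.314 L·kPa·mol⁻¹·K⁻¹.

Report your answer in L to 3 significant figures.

47.6 L

n(Na2CO3) = 55.50 / 105.99 = 0.5236 mol
n(CO2) = (1/1) × 0.5236 = 0.5236 mol
V = nRT/P = 0.5236 × 8.314 × 1013.15 / 92.6 = 47.63 L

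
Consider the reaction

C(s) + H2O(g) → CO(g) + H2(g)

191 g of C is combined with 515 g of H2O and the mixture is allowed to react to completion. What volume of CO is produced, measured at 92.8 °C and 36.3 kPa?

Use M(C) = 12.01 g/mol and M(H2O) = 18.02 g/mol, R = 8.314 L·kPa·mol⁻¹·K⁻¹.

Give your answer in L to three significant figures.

n(C) = 191 / 12.01 = 15.90 mol
n(H2O) = 515 / 18.02 = 28.58 mol
For 15.90 mol C, stoichiometry requires (1/1) × 15.90 = 15.90 mol H2O; 28.58 mol is available, so C is limiting.
n(CO) = (1/1) × 15.90 = 15.90 mol
V(CO) = nRT/P = 15.90 × 8.314 × 365.95 / 36.3 = 1333 L

1330 L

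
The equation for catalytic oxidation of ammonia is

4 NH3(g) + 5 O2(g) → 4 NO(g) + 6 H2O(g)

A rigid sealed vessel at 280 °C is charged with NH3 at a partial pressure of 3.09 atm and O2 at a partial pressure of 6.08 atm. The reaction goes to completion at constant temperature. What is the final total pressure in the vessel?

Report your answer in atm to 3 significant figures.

With V and T fixed, P_i ∝ n_i, so the mole ratios apply directly to partial pressures at 280 °C.
P(O2) required for 3.09 atm of NH3 = (5/4) × 3.09 = 3.862 atm; available 6.08 atm, so NH3 is limiting.
P(O2) remaining = 6.08 − (5/4) × 3.09 = 2.218 atm
P(gaseous products) = (4+6)/4 × 3.09 = 7.725 atm
P_total at 280 °C = 2.218 + 7.725 = 9.943 atm

9.94 atm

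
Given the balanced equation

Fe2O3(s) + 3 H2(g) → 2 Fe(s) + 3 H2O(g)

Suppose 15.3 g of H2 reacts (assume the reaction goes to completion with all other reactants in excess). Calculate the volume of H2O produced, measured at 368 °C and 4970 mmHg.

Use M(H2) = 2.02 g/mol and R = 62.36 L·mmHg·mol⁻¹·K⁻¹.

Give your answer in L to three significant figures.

n(H2) = 15.30 / 2.02 = 7.574 mol
n(H2O) = (3/3) × 7.574 = 7.574 mol
V = nRT/P = 7.574 × 62.36 × 641.15 / 4970 = 60.93 L

60.9 L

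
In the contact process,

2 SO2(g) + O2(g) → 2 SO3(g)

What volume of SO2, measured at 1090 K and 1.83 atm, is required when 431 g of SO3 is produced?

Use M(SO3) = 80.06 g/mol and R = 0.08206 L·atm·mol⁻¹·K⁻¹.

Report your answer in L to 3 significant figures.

263 L

n(SO3) = 431.0 / 80.06 = 5.383 mol
n(SO2) = (2/2) × 5.383 = 5.383 mol
V = nRT/P = 5.383 × 0.08206 × 1090 / 1.83 = 263.1 L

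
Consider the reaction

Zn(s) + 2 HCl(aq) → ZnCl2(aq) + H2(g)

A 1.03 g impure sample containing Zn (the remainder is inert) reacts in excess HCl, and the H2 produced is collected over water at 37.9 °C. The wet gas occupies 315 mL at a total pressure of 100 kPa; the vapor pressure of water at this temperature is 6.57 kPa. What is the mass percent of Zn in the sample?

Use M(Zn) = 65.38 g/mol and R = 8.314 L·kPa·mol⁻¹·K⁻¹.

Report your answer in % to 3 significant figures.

P(H2) = 100 − 6.57 = 93.43 kPa
n(H2) = PV/RT = (93.43 × 0.3150) / (8.314 × 311.05) = 0.01138 mol
n(Zn) = (1/1) × 0.01138 = 0.01138 mol
m(Zn) = 0.01138 × 65.38 = 0.7440 g
%Zn = 0.7440 / 1.03 × 100 = 72.23%

72.2 %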